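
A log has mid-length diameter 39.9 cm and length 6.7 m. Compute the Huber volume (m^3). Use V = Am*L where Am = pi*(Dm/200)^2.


Huber: V = Am * L,  Am = pi*(Dm/200)^2
Am = pi*(39.9/200)^2 = 0.125036 m^2
V = 0.125036*6.7 = 0.8377 m^3

0.8377


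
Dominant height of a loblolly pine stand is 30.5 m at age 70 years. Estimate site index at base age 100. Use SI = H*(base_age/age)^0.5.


Formula: SI = H_dom * (base_age / age)^0.5
Age ratio = 100 / 70 = 1.42857
sqrt(age_ratio) = 1.19523
SI = 30.5 * 1.19523 = 36.5 m

36.5


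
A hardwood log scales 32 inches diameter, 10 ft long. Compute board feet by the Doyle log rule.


Doyle: BF = (D - 4)^2 * L / 16
Adjusted diameter = 32 - 4 = 28 in
(D-4)^2 = 28^2 = 784
BF = 784 * 10 / 16 = 490 BF

490


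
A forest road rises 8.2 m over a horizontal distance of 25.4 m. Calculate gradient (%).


Formula: Gradient = rise / run * 100
Gradient = 8.2 / 25.4 * 100 = 32.3%

32.3


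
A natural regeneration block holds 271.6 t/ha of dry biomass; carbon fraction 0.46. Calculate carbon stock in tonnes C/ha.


Formula: Carbon Stock = Biomass * Carbon Fraction
C = 271.6 t/ha * 0.46
C = 124.9 t C/ha

124.9


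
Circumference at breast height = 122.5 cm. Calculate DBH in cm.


Formula: DBH = C / pi
DBH = 122.5 / pi
pi = 3.14159...
DBH = 39.0 cm

39.0


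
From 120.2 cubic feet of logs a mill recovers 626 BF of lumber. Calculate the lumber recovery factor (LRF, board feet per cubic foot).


Formula: LRF = Lumber Output (BF) / Log Input (ft^3)
LRF = 626 BF / 120.2 ft^3
LRF = 5.21 BF/ft^3

5.21


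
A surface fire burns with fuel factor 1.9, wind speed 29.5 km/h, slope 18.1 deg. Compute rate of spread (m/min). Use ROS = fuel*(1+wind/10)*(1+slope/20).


Formula: ROS = fuel * (1 + wind/10) * (1 + slope/20)
Wind factor = 1 + 29.5/10 = 3.95
Slope factor = 1 + 18.1/20 = 1.905
ROS = 1.9 * 3.95 * 1.905 = 14.3 m/min

14.3


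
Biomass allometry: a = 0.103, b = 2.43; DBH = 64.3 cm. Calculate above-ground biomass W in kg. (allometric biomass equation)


Formula: W = a * DBH^b  (allometric power law)
DBH^b = 64.3^2.43 = 24771.5205
W = 0.103 * 24771.5205 = 2551.5 kg

2551.5


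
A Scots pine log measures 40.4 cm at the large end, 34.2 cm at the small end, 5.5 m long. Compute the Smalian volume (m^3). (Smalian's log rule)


Smalian: V = (A1 + A2)/2 * L,  A = pi*(D/200)^2
A1 = pi*(40.4/200)^2 = 0.12819 m^2
A2 = pi*(34.2/200)^2 = 0.091863 m^2
V = (0.12819+0.091863)/2*5.5 = 0.6051 m^3

0.6051


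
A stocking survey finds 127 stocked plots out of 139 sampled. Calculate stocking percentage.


Formula: Stocking % = stocked plots / total plots * 100
Stocking = 127 / 139 * 100
Stocking = 0.9137 * 100 = 91.4%

91.4


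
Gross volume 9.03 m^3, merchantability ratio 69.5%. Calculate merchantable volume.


Formula: MV = V_total * (merchantable_pct / 100)
Merchantable fraction = 69.5% / 100 = 0.695
MV = 9.03 m^3 * 0.695 = 6.276 m^3

6.276


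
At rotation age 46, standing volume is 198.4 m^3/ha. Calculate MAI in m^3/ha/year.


Formula: MAI = Total Volume / Stand Age
MAI = 198.4 m^3/ha / 46 years
MAI = 4.31 m^3/ha/year

4.31


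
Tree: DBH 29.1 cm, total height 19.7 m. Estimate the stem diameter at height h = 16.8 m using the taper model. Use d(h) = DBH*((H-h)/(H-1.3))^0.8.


Taper: d(h) = DBH * ((H - h) / (H - 1.3))^0.8
Numerator = H - h = 19.7 - 16.8 = 2.9 m
Denominator = H - 1.3 = 19.7 - 1.3 = 18.4 m
Ratio = 2.9 / 18.4 = 0.15761
d = 29.1 * 0.15761^0.8 = 6.6 cm

6.6


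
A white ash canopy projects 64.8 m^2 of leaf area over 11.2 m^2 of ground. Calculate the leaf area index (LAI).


Formula: LAI = total leaf area / ground area  (dimensionless)
LAI = 64.8 m^2 / 11.2 m^2
LAI = 5.79

5.79


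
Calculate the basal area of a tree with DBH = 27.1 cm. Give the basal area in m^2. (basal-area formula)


Formula: BA = pi * (DBH/2)^2 / 10000  (cm^2 to m^2)
Radius = DBH/2 = 27.1/2 = 13.55 cm
BA = pi * 13.55^2 / 10000
   = 576.8043 cm^2 / 10000
   = 0.0577 m^2

0.0577


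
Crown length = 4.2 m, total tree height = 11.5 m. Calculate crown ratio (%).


Formula: Crown Ratio = (Crown Length / Total Height) * 100
CR = (4.2 m / 11.5 m) * 100
CR = 0.3652 * 100 = 36.5%

36.5


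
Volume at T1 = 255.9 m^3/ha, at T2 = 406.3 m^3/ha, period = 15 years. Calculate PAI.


Formula: PAI = (V_T2 - V_T1) / (T2 - T1)
Volume increment = 406.3 - 255.9 = 150.4 m^3/ha
PAI = 150.4 / 15 = 10.03 m^3/ha/year

10.03


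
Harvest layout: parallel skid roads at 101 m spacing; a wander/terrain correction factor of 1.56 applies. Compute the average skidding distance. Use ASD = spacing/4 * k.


Formula: ASD = (spacing / 4) * correction
Uncorrected distance = spacing / 4 = 101 / 4 = 25.25 m
ASD = 25.25 * 1.56 = 39 m

39


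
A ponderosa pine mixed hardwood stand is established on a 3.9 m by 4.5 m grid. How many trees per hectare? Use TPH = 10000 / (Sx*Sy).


Formula: TPH = 10000 m^2/ha / (spacing_x * spacing_y)
Area per tree = 3.9 m * 4.5 m = 17.55 m^2
TPH = 10000 / 17.55 = 570 trees/ha

570


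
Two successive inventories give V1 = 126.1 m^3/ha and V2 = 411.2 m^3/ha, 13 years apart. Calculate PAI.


Formula: PAI = (V_T2 - V_T1) / (T2 - T1)
Volume increment = 411.2 - 126.1 = 285.1 m^3/ha
PAI = 285.1 / 13 = 21.93 m^3/ha/year

21.93


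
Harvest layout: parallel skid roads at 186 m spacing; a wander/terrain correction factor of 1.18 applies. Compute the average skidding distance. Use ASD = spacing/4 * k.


Formula: ASD = (spacing / 4) * correction
Uncorrected distance = spacing / 4 = 186 / 4 = 46.5 m
ASD = 46.5 * 1.18 = 55 m

55


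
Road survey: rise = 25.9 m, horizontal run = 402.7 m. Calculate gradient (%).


Formula: Gradient = rise / run * 100
Gradient = 25.9 / 402.7 * 100 = 6.4%

6.4


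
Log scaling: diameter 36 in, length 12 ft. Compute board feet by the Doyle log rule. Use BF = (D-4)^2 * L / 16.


Doyle: BF = (D - 4)^2 * L / 16
Adjusted diameter = 36 - 4 = 32 in
(D-4)^2 = 32^2 = 1024
BF = 1024 * 12 / 16 = 768 BF

768


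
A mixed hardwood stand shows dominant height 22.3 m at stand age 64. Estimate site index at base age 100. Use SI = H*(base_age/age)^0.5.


Formula: SI = H_dom * (base_age / age)^0.5
Age ratio = 100 / 64 = 1.5625
sqrt(age_ratio) = 1.25
SI = 22.3 * 1.25 = 27.9 m

27.9


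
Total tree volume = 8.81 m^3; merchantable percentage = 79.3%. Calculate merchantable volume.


Formula: MV = V_total * (merchantable_pct / 100)
Merchantable fraction = 79.3% / 100 = 0.793
MV = 8.81 m^3 * 0.793 = 6.986 m^3

6.986


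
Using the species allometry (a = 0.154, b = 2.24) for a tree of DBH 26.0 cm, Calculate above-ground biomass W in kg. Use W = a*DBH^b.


Formula: W = a * DBH^b  (allometric power law)
DBH^b = 26.0^2.24 = 1477.5436
W = 0.154 * 1477.5436 = 227.5 kg

227.5


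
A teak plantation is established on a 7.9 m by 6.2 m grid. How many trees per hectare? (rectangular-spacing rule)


Formula: TPH = 10000 m^2/ha / (spacing_x * spacing_y)
Area per tree = 7.9 m * 6.2 m = 48.98 m^2
TPH = 10000 / 48.98 = 204 trees/ha

204


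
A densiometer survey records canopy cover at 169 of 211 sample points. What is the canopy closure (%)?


Formula: Canopy closure = covered points / total points * 100
Closure = 169 / 211 * 100
Closure = 0.8009 * 100 = 80.1%

80.1


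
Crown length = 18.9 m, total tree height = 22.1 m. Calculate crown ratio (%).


Formula: Crown Ratio = (Crown Length / Total Height) * 100
CR = (18.9 m / 22.1 m) * 100
CR = 0.8552 * 100 = 85.5%

85.5


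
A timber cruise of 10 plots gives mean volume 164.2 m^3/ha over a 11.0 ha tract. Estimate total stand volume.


Formula: Total Volume = Mean Volume per ha * Total Area
Total Volume = 164.2 m^3/ha * 11.0 ha
Total Volume = 1806 m^3

1806


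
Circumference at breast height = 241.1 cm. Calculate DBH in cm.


Formula: DBH = C / pi
DBH = 241.1 / pi
pi = 3.14159...
DBH = 76.7 cm

76.7


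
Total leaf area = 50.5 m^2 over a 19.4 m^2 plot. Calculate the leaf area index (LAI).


Formula: LAI = total leaf area / ground area  (dimensionless)
LAI = 50.5 m^2 / 19.4 m^2
LAI = 2.6

2.6


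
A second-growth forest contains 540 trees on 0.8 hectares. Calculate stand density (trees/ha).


Formula: Stand Density = N_trees / Area_ha
Density = 540 trees / 0.8 ha
Density = 675 trees/ha

675


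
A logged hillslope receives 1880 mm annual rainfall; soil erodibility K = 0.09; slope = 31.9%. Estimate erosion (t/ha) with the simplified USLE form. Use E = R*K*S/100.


Formula: E = R * K * S / 100  (simplified USLE)
R * K = 1880 * 0.09 = 169.2
E = 169.2 * 31.9 / 100 = 53.97 t/ha

53.97


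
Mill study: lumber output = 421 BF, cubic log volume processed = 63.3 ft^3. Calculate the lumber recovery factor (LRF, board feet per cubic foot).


Formula: LRF = Lumber Output (BF) / Log Input (ft^3)
LRF = 421 BF / 63.3 ft^3
LRF = 6.65 BF/ft^3

6.65


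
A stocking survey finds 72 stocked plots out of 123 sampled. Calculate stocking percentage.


Formula: Stocking % = stocked plots / total plots * 100
Stocking = 72 / 123 * 100
Stocking = 0.5854 * 100 = 58.5%

58.5


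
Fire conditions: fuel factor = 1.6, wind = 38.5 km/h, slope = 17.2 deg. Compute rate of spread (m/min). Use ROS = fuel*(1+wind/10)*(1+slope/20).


Formula: ROS = fuel * (1 + wind/10) * (1 + slope/20)
Wind factor = 1 + 38.5/10 = 4.85
Slope factor = 1 + 17.2/20 = 1.86
ROS = 1.6 * 4.85 * 1.86 = 14.43 m/min

14.43


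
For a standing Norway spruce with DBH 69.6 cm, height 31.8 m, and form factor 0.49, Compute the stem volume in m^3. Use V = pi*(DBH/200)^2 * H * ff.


Formula: V = pi * (DBH/200)^2 * H * ff
Radius = DBH/200 = 69.6/200 = 0.348 m
Radius^2 = 0.348^2 = 0.121104 m^2
V = pi * 0.121104 * 31.8 * 0.49
V = 5.928 m^3

5.928


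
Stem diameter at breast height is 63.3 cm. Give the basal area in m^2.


Formula: BA = pi * (DBH/2)^2 / 10000  (cm^2 to m^2)
Radius = DBH/2 = 63.3/2 = 31.65 cm
BA = pi * 31.65^2 / 10000
   = 3147.004 cm^2 / 10000
   = 0.3147 m^2

0.3147


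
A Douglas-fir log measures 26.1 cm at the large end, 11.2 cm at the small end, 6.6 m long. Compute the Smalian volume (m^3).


Smalian: V = (A1 + A2)/2 * L,  A = pi*(D/200)^2
A1 = pi*(26.1/200)^2 = 0.053502 m^2
A2 = pi*(11.2/200)^2 = 0.009852 m^2
V = (0.053502+0.009852)/2*6.6 = 0.2091 m^3

0.2091


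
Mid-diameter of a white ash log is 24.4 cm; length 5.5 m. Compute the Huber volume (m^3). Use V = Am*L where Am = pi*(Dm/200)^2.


Huber: V = Am * L,  Am = pi*(Dm/200)^2
Am = pi*(24.4/200)^2 = 0.046759 m^2
V = 0.046759*5.5 = 0.2572 m^3

0.2572


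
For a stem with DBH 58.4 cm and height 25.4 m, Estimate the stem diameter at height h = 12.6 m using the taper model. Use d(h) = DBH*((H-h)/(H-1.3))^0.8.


Taper: d(h) = DBH * ((H - h) / (H - 1.3))^0.8
Numerator = H - h = 25.4 - 12.6 = 12.8 m
Denominator = H - 1.3 = 25.4 - 1.3 = 24.1 m
Ratio = 12.8 / 24.1 = 0.53112
d = 58.4 * 0.53112^0.8 = 35.2 cm

35.2


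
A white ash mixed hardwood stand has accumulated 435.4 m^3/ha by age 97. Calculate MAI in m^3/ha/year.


Formula: MAI = Total Volume / Stand Age
MAI = 435.4 m^3/ha / 97 years
MAI = 4.49 m^3/ha/year

4.49


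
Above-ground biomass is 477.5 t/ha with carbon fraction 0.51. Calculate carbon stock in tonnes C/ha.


Formula: Carbon Stock = Biomass * Carbon Fraction
C = 477.5 t/ha * 0.51
C = 243.5 t C/ha

243.5


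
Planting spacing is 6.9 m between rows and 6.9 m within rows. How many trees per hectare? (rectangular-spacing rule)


Formula: TPH = 10000 m^2/ha / (spacing_x * spacing_y)
Area per tree = 6.9 m * 6.9 m = 47.61 m^2
TPH = 10000 / 47.61 = 210 trees/ha

210


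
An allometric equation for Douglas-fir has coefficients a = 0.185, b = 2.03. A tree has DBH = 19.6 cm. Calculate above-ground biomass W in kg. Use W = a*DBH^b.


Formula: W = a * DBH^b  (allometric power law)
DBH^b = 19.6^2.03 = 420.0295
W = 0.185 * 420.0295 = 77.7 kg

77.7


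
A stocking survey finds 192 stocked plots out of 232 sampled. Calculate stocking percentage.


Formula: Stocking % = stocked plots / total plots * 100
Stocking = 192 / 232 * 100
Stocking = 0.8276 * 100 = 82.8%

82.8


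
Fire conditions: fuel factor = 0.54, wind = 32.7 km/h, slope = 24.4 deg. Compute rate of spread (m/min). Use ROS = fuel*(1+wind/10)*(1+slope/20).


Formula: ROS = fuel * (1 + wind/10) * (1 + slope/20)
Wind factor = 1 + 32.7/10 = 4.27
Slope factor = 1 + 24.4/20 = 2.22
ROS = 0.54 * 4.27 * 2.22 = 5.12 m/min

5.12


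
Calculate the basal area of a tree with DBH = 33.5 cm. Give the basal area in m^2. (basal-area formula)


Formula: BA = pi * (DBH/2)^2 / 10000  (cm^2 to m^2)
Radius = DBH/2 = 33.5/2 = 16.75 cm
BA = pi * 16.75^2 / 10000
   = 881.4131 cm^2 / 10000
   = 0.0881 m^2

0.0881


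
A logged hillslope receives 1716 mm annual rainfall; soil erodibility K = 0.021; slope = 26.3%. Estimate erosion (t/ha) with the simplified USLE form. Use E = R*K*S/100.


Formula: E = R * K * S / 100  (simplified USLE)
R * K = 1716 * 0.021 = 36.036
E = 36.036 * 26.3 / 100 = 9.48 t/ha

9.48


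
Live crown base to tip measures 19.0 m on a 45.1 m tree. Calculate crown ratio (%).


Formula: Crown Ratio = (Crown Length / Total Height) * 100
CR = (19.0 m / 45.1 m) * 100
CR = 0.4213 * 100 = 42.1%

42.1


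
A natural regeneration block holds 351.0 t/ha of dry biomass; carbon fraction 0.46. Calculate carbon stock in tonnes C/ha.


Formula: Carbon Stock = Biomass * Carbon Fraction
C = 351.0 t/ha * 0.46
C = 161.5 t C/ha

161.5


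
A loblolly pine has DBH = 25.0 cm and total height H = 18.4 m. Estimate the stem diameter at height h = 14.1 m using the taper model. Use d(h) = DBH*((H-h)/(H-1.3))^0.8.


Taper: d(h) = DBH * ((H - h) / (H - 1.3))^0.8
Numerator = H - h = 18.4 - 14.1 = 4.3 m
Denominator = H - 1.3 = 18.4 - 1.3 = 17.1 m
Ratio = 4.3 / 17.1 = 0.25146
d = 25.0 * 0.25146^0.8 = 8.3 cm

8.3


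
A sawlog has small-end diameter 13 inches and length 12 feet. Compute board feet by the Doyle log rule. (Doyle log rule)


Doyle: BF = (D - 4)^2 * L / 16
Adjusted diameter = 13 - 4 = 9 in
(D-4)^2 = 9^2 = 81
BF = 81 * 12 / 16 = 61 BF

61


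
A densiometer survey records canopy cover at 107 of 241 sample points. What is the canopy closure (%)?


Formula: Canopy closure = covered points / total points * 100
Closure = 107 / 241 * 100
Closure = 0.444 * 100 = 44.4%

44.4


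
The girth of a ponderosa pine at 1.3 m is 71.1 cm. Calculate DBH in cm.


Formula: DBH = C / pi
DBH = 71.1 / pi
pi = 3.14159...
DBH = 22.6 cm

22.6


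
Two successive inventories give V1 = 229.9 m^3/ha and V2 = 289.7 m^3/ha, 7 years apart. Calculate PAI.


Formula: PAI = (V_T2 - V_T1) / (T2 - T1)
Volume increment = 289.7 - 229.9 = 59.8 m^3/ha
PAI = 59.8 / 7 = 8.54 m^3/ha/year

8.54


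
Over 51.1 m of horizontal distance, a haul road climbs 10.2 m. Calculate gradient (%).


Formula: Gradient = rise / run * 100
Gradient = 10.2 / 51.1 * 100 = 20.0%

20.0


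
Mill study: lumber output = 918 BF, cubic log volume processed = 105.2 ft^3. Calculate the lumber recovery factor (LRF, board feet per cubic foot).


Formula: LRF = Lumber Output (BF) / Log Input (ft^3)
LRF = 918 BF / 105.2 ft^3
LRF = 8.73 BF/ft^3

8.73


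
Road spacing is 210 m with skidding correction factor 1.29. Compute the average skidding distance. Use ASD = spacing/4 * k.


Formula: ASD = (spacing / 4) * correction
Uncorrected distance = spacing / 4 = 210 / 4 = 52.5 m
ASD = 52.5 * 1.29 = 68 m

68


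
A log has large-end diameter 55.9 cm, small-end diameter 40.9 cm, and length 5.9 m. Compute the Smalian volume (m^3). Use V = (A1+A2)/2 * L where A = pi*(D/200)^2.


Smalian: V = (A1 + A2)/2 * L,  A = pi*(D/200)^2
A1 = pi*(55.9/200)^2 = 0.245422 m^2
A2 = pi*(40.9/200)^2 = 0.131382 m^2
V = (0.245422+0.131382)/2*5.9 = 1.1116 m^3

1.1116


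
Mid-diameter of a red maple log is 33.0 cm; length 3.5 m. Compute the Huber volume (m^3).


Huber: V = Am * L,  Am = pi*(Dm/200)^2
Am = pi*(33.0/200)^2 = 0.08553 m^2
V = 0.08553*3.5 = 0.2994 m^3

0.2994


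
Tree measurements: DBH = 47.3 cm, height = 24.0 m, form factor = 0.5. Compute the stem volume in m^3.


Formula: V = pi * (DBH/200)^2 * H * ff
Radius = DBH/200 = 47.3/200 = 0.2365 m
Radius^2 = 0.2365^2 = 0.05593225 m^2
V = pi * 0.05593225 * 24.0 * 0.5
V = 2.109 m^3

2.109


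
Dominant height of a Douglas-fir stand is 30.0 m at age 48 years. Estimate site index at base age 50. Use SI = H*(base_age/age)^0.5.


Formula: SI = H_dom * (base_age / age)^0.5
Age ratio = 50 / 48 = 1.04167
sqrt(age_ratio) = 1.02062
SI = 30.0 * 1.02062 = 30.6 m

30.6


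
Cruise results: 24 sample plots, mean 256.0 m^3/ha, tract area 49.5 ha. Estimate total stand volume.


Formula: Total Volume = Mean Volume per ha * Total Area
Total Volume = 256.0 m^3/ha * 49.5 ha
Total Volume = 12672 m^3

12672


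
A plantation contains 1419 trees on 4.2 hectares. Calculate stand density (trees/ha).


Formula: Stand Density = N_trees / Area_ha
Density = 1419 trees / 4.2 ha
Density = 338 trees/ha

338


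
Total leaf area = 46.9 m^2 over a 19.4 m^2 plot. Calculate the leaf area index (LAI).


Formula: LAI = total leaf area / ground area  (dimensionless)
LAI = 46.9 m^2 / 19.4 m^2
LAI = 2.42

2.42


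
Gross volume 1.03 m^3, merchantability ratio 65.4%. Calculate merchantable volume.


Formula: MV = V_total * (merchantable_pct / 100)
Merchantable fraction = 65.4% / 100 = 0.654
MV = 1.03 m^3 * 0.654 = 0.674 m^3

0.674


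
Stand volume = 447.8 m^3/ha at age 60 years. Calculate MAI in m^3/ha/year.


Formula: MAI = Total Volume / Stand Age
MAI = 447.8 m^3/ha / 60 years
MAI = 7.46 m^3/ha/year

7.46


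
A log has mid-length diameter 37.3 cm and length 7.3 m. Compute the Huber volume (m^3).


Huber: V = Am * L,  Am = pi*(Dm/200)^2
Am = pi*(37.3/200)^2 = 0.109272 m^2
V = 0.109272*7.3 = 0.7977 m^3

0.7977


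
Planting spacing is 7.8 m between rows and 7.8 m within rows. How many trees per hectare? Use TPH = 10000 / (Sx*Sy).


Formula: TPH = 10000 m^2/ha / (spacing_x * spacing_y)
Area per tree = 7.8 m * 7.8 m = 60.84 m^2
TPH = 10000 / 60.84 = 164 trees/ha

164


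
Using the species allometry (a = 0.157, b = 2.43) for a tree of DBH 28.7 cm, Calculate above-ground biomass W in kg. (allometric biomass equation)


Formula: W = a * DBH^b  (allometric power law)
DBH^b = 28.7^2.43 = 3488.6147
W = 0.157 * 3488.6147 = 547.7 kg

547.7


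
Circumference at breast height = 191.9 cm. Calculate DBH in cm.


Formula: DBH = C / pi
DBH = 191.9 / pi
pi = 3.14159...
DBH = 61.1 cm

61.1


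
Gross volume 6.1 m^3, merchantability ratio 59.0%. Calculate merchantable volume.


Formula: MV = V_total * (merchantable_pct / 100)
Merchantable fraction = 59.0% / 100 = 0.59
MV = 6.1 m^3 * 0.59 = 3.599 m^3

3.599


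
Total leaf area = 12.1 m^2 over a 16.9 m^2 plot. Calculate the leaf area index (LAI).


Formula: LAI = total leaf area / ground area  (dimensionless)
LAI = 12.1 m^2 / 16.9 m^2
LAI = 0.72

0.72


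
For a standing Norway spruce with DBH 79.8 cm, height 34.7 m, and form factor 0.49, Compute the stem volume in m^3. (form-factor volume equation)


Formula: V = pi * (DBH/200)^2 * H * ff
Radius = DBH/200 = 79.8/200 = 0.399 m
Radius^2 = 0.399^2 = 0.159201 m^2
V = pi * 0.159201 * 34.7 * 0.49
V = 8.504 m^3

8.504


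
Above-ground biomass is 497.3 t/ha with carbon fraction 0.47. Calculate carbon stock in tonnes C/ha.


Formula: Carbon Stock = Biomass * Carbon Fraction
C = 497.3 t/ha * 0.47
C = 233.7 t C/ha

233.7


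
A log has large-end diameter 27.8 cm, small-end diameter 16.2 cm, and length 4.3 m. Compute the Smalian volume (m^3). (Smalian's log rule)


Smalian: V = (A1 + A2)/2 * L,  A = pi*(D/200)^2
A1 = pi*(27.8/200)^2 = 0.060699 m^2
A2 = pi*(16.2/200)^2 = 0.020612 m^2
V = (0.060699+0.020612)/2*4.3 = 0.1748 m^3

0.1748


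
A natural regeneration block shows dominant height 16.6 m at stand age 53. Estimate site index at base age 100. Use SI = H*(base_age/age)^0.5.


Formula: SI = H_dom * (base_age / age)^0.5
Age ratio = 100 / 53 = 1.88679
sqrt(age_ratio) = 1.37361
SI = 16.6 * 1.37361 = 22.8 m

22.8


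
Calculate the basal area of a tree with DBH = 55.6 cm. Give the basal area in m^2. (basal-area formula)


Formula: BA = pi * (DBH/2)^2 / 10000  (cm^2 to m^2)
Radius = DBH/2 = 55.6/2 = 27.8 cm
BA = pi * 27.8^2 / 10000
   = 2427.9485 cm^2 / 10000
   = 0.2428 m^2

0.2428


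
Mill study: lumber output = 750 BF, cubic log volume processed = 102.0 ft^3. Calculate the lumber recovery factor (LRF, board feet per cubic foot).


Formula: LRF = Lumber Output (BF) / Log Input (ft^3)
LRF = 750 BF / 102.0 ft^3
LRF = 7.35 BF/ft^3

7.35


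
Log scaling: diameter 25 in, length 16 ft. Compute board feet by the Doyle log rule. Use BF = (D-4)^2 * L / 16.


Doyle: BF = (D - 4)^2 * L / 16
Adjusted diameter = 25 - 4 = 21 in
(D-4)^2 = 21^2 = 441
BF = 441 * 16 / 16 = 441 BF

441


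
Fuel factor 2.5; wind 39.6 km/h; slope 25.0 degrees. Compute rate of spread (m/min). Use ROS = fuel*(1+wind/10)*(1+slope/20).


Formula: ROS = fuel * (1 + wind/10) * (1 + slope/20)
Wind factor = 1 + 39.6/10 = 4.96
Slope factor = 1 + 25.0/20 = 2.25
ROS = 2.5 * 4.96 * 2.25 = 27.9 m/min

27.9


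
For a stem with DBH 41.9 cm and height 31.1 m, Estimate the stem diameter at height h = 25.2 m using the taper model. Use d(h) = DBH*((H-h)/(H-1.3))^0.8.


Taper: d(h) = DBH * ((H - h) / (H - 1.3))^0.8
Numerator = H - h = 31.1 - 25.2 = 5.9 m
Denominator = H - 1.3 = 31.1 - 1.3 = 29.8 m
Ratio = 5.9 / 29.8 = 0.19799
d = 41.9 * 0.19799^0.8 = 11.5 cm

11.5


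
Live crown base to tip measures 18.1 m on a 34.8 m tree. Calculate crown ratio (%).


Formula: Crown Ratio = (Crown Length / Total Height) * 100
CR = (18.1 m / 34.8 m) * 100
CR = 0.5201 * 100 = 52.0%

52.0


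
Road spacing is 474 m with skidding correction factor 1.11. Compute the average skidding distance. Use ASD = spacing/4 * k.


Formula: ASD = (spacing / 4) * correction
Uncorrected distance = spacing / 4 = 474 / 4 = 118.5 m
ASD = 118.5 * 1.11 = 132 m

132


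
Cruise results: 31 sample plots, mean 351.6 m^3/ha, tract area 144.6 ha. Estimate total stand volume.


Formula: Total Volume = Mean Volume per ha * Total Area
Total Volume = 351.6 m^3/ha * 144.6 ha
Total Volume = 50841 m^3

50841


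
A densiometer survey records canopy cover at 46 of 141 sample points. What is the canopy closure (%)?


Formula: Canopy closure = covered points / total points * 100
Closure = 46 / 141 * 100
Closure = 0.3262 * 100 = 32.6%

32.6


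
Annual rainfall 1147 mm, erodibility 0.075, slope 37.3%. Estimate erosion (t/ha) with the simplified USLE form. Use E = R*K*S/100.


Formula: E = R * K * S / 100  (simplified USLE)
R * K = 1147 * 0.075 = 86.025
E = 86.025 * 37.3 / 100 = 32.09 t/ha

32.09


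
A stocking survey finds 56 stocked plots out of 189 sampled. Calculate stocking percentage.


Formula: Stocking % = stocked plots / total plots * 100
Stocking = 56 / 189 * 100
Stocking = 0.2963 * 100 = 29.6%

29.6


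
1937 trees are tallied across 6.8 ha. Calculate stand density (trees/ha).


Formula: Stand Density = N_trees / Area_ha
Density = 1937 trees / 6.8 ha
Density = 285 trees/ha

285


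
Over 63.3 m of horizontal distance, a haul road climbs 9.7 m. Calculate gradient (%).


Formula: Gradient = rise / run * 100
Gradient = 9.7 / 63.3 * 100 = 15.3%

15.3


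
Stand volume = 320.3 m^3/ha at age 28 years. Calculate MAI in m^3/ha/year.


Formula: MAI = Total Volume / Stand Age
MAI = 320.3 m^3/ha / 28 years
MAI = 11.44 m^3/ha/year

11.44


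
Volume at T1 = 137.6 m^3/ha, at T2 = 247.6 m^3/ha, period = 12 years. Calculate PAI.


Formula: PAI = (V_T2 - V_T1) / (T2 - T1)
Volume increment = 247.6 - 137.6 = 110.0 m^3/ha
PAI = 110.0 / 12 = 9.17 m^3/ha/year

9.17


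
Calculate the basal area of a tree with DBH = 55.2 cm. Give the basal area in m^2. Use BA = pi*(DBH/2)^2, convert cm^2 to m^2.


Formula: BA = pi * (DBH/2)^2 / 10000  (cm^2 to m^2)
Radius = DBH/2 = 55.2/2 = 27.6 cm
BA = pi * 27.6^2 / 10000
   = 2393.1396 cm^2 / 10000
   = 0.2393 m^2

0.2393


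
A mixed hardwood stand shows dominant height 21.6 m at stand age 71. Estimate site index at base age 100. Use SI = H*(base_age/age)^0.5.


Formula: SI = H_dom * (base_age / age)^0.5
Age ratio = 100 / 71 = 1.40845
sqrt(age_ratio) = 1.18678
SI = 21.6 * 1.18678 = 25.6 m

25.6


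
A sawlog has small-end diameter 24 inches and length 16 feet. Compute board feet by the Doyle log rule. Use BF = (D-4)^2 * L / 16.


Doyle: BF = (D - 4)^2 * L / 16
Adjusted diameter = 24 - 4 = 20 in
(D-4)^2 = 20^2 = 400
BF = 400 * 16 / 16 = 400 BF

400


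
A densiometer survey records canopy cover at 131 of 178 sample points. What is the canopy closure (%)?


Formula: Canopy closure = covered points / total points * 100
Closure = 131 / 178 * 100
Closure = 0.736 * 100 = 73.6%

73.6


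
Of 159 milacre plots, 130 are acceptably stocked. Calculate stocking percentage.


Formula: Stocking % = stocked plots / total plots * 100
Stocking = 130 / 159 * 100
Stocking = 0.8176 * 100 = 81.8%

81.8


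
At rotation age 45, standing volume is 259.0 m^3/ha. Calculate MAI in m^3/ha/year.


Formula: MAI = Total Volume / Stand Age
MAI = 259.0 m^3/ha / 45 years
MAI = 5.76 m^3/ha/year

5.76


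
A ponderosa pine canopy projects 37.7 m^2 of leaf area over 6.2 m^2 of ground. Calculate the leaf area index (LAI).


Formula: LAI = total leaf area / ground area  (dimensionless)
LAI = 37.7 m^2 / 6.2 m^2
LAI = 6.08

6.08


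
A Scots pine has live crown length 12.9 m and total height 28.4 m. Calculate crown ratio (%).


Formula: Crown Ratio = (Crown Length / Total Height) * 100
CR = (12.9 m / 28.4 m) * 100
CR = 0.4542 * 100 = 45.4%

45.4


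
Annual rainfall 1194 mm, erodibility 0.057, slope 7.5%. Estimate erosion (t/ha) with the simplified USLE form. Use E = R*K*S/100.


Formula: E = R * K * S / 100  (simplified USLE)
R * K = 1194 * 0.057 = 68.058
E = 68.058 * 7.5 / 100 = 5.1 t/ha

5.1


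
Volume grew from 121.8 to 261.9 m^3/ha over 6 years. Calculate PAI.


Formula: PAI = (V_T2 - V_T1) / (T2 - T1)
Volume increment = 261.9 - 121.8 = 140.1 m^3/ha
PAI = 140.1 / 6 = 23.35 m^3/ha/year

23.35


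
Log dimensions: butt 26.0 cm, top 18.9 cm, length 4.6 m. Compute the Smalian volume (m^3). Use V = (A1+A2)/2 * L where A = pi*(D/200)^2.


Smalian: V = (A1 + A2)/2 * L,  A = pi*(D/200)^2
A1 = pi*(26.0/200)^2 = 0.053093 m^2
A2 = pi*(18.9/200)^2 = 0.028055 m^2
V = (0.053093+0.028055)/2*4.6 = 0.1866 m^3

0.1866


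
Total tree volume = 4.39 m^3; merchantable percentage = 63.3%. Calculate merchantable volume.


Formula: MV = V_total * (merchantable_pct / 100)
Merchantable fraction = 63.3% / 100 = 0.633
MV = 4.39 m^3 * 0.633 = 2.779 m^3

2.779


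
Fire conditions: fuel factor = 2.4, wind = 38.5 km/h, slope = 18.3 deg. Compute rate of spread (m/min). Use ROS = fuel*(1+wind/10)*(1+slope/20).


Formula: ROS = fuel * (1 + wind/10) * (1 + slope/20)
Wind factor = 1 + 38.5/10 = 4.85
Slope factor = 1 + 18.3/20 = 1.915
ROS = 2.4 * 4.85 * 1.915 = 22.29 m/min

22.29


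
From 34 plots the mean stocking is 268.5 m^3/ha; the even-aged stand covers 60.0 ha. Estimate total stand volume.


Formula: Total Volume = Mean Volume per ha * Total Area
Total Volume = 268.5 m^3/ha * 60.0 ha
Total Volume = 16110 m^3

16110


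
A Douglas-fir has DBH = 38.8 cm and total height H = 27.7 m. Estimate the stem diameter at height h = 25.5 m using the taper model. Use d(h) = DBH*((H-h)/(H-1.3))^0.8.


Taper: d(h) = DBH * ((H - h) / (H - 1.3))^0.8
Numerator = H - h = 27.7 - 25.5 = 2.2 m
Denominator = H - 1.3 = 27.7 - 1.3 = 26.4 m
Ratio = 2.2 / 26.4 = 0.08333
d = 38.8 * 0.08333^0.8 = 5.3 cm

5.3


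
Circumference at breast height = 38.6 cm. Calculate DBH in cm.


Formula: DBH = C / pi
DBH = 38.6 / pi
pi = 3.14159...
DBH = 12.3 cm

12.3


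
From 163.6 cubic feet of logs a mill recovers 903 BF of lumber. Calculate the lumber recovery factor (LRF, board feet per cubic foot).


Formula: LRF = Lumber Output (BF) / Log Input (ft^3)
LRF = 903 BF / 163.6 ft^3
LRF = 5.52 BF/ft^3

5.52


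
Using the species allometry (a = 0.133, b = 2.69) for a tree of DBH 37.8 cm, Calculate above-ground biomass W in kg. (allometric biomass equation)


Formula: W = a * DBH^b  (allometric power law)
DBH^b = 37.8^2.69 = 17516.7262
W = 0.133 * 17516.7262 = 2329.7 kg

2329.7


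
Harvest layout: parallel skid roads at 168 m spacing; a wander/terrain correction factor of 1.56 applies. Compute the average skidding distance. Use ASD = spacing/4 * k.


Formula: ASD = (spacing / 4) * correction
Uncorrected distance = spacing / 4 = 168 / 4 = 42 m
ASD = 42 * 1.56 = 66 m

66


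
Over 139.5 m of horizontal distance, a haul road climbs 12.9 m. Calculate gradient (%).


Formula: Gradient = rise / run * 100
Gradient = 12.9 / 139.5 * 100 = 9.2%

9.2


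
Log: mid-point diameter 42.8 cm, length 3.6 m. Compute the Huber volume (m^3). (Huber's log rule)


Huber: V = Am * L,  Am = pi*(Dm/200)^2
Am = pi*(42.8/200)^2 = 0.143872 m^2
V = 0.143872*3.6 = 0.5179 m^3

0.5179


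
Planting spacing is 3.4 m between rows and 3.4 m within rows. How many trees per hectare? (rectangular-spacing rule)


Formula: TPH = 10000 m^2/ha / (spacing_x * spacing_y)
Area per tree = 3.4 m * 3.4 m = 11.56 m^2
TPH = 10000 / 11.56 = 865 trees/ha

865


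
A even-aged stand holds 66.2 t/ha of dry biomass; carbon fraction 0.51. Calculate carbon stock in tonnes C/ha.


Formula: Carbon Stock = Biomass * Carbon Fraction
C = 66.2 t/ha * 0.51
C = 33.8 t C/ha

33.8


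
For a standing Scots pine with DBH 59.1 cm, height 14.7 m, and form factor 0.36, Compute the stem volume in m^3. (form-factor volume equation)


Formula: V = pi * (DBH/200)^2 * H * ff
Radius = DBH/200 = 59.1/200 = 0.2955 m
Radius^2 = 0.2955^2 = 0.08732025 m^2
V = pi * 0.08732025 * 14.7 * 0.36
V = 1.452 m^3

1.452


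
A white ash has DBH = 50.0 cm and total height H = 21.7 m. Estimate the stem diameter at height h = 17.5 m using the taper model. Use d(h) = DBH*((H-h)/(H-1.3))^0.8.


Taper: d(h) = DBH * ((H - h) / (H - 1.3))^0.8
Numerator = H - h = 21.7 - 17.5 = 4.2 m
Denominator = H - 1.3 = 21.7 - 1.3 = 20.4 m
Ratio = 4.2 / 20.4 = 0.20588
d = 50.0 * 0.20588^0.8 = 14.1 cm

14.1


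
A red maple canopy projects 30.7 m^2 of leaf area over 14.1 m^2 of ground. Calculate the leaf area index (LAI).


Formula: LAI = total leaf area / ground area  (dimensionless)
LAI = 30.7 m^2 / 14.1 m^2
LAI = 2.18

2.18


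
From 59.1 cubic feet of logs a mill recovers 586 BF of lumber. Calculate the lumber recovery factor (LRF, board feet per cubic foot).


Formula: LRF = Lumber Output (BF) / Log Input (ft^3)
LRF = 586 BF / 59.1 ft^3
LRF = 9.92 BF/ft^3

9.92


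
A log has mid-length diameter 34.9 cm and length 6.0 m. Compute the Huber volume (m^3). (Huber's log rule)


Huber: V = Am * L,  Am = pi*(Dm/200)^2
Am = pi*(34.9/200)^2 = 0.095662 m^2
V = 0.095662*6.0 = 0.574 m^3

0.574


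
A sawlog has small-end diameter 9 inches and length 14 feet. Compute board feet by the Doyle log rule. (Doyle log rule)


Doyle: BF = (D - 4)^2 * L / 16
Adjusted diameter = 9 - 4 = 5 in
(D-4)^2 = 5^2 = 25
BF = 25 * 14 / 16 = 22 BF

22


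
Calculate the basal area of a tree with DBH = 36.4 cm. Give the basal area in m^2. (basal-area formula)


Formula: BA = pi * (DBH/2)^2 / 10000  (cm^2 to m^2)
Radius = DBH/2 = 36.4/2 = 18.2 cm
BA = pi * 18.2^2 / 10000
   = 1040.6212 cm^2 / 10000
   = 0.1041 m^2

0.1041


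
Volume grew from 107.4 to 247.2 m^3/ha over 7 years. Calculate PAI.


Formula: PAI = (V_T2 - V_T1) / (T2 - T1)
Volume increment = 247.2 - 107.4 = 139.8 m^3/ha
PAI = 139.8 / 7 = 19.97 m^3/ha/year

19.97


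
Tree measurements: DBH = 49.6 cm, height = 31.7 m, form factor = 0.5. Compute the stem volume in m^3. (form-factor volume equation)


Formula: V = pi * (DBH/200)^2 * H * ff
Radius = DBH/200 = 49.6/200 = 0.248 m
Radius^2 = 0.248^2 = 0.061504 m^2
V = pi * 0.061504 * 31.7 * 0.5
V = 3.063 m^3

3.063


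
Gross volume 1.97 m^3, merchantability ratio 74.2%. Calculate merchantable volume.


Formula: MV = V_total * (merchantable_pct / 100)
Merchantable fraction = 74.2% / 100 = 0.742
MV = 1.97 m^3 * 0.742 = 1.462 m^3

1.462


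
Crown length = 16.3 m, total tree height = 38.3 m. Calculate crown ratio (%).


Formula: Crown Ratio = (Crown Length / Total Height) * 100
CR = (16.3 m / 38.3 m) * 100
CR = 0.4256 * 100 = 42.6%

42.6


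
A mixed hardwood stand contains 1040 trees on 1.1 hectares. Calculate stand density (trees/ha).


Formula: Stand Density = N_trees / Area_ha
Density = 1040 trees / 1.1 ha
Density = 945 trees/ha

945


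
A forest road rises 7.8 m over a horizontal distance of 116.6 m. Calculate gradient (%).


Formula: Gradient = rise / run * 100
Gradient = 7.8 / 116.6 * 100 = 6.7%

6.7


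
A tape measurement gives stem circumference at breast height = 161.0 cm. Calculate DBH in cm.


Formula: DBH = C / pi
DBH = 161.0 / pi
pi = 3.14159...
DBH = 51.2 cm

51.2


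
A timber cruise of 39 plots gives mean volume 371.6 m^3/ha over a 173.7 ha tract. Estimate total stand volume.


Formula: Total Volume = Mean Volume per ha * Total Area
Total Volume = 371.6 m^3/ha * 173.7 ha
Total Volume = 64547 m^3

64547


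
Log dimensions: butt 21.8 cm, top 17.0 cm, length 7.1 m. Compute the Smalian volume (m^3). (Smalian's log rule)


Smalian: V = (A1 + A2)/2 * L,  A = pi*(D/200)^2
A1 = pi*(21.8/200)^2 = 0.037325 m^2
A2 = pi*(17.0/200)^2 = 0.022698 m^2
V = (0.037325+0.022698)/2*7.1 = 0.2131 m^3

0.2131


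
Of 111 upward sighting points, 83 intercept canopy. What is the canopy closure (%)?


Formula: Canopy closure = covered points / total points * 100
Closure = 83 / 111 * 100
Closure = 0.7477 * 100 = 74.8%

74.8


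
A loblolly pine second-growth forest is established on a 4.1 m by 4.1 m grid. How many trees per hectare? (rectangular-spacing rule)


Formula: TPH = 10000 m^2/ha / (spacing_x * spacing_y)
Area per tree = 4.1 m * 4.1 m = 16.81 m^2
TPH = 10000 / 16.81 = 595 trees/ha

595


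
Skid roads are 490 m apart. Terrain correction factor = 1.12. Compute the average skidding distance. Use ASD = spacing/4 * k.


Formula: ASD = (spacing / 4) * correction
Uncorrected distance = spacing / 4 = 490 / 4 = 122.5 m
ASD = 122.5 * 1.12 = 137 m

137


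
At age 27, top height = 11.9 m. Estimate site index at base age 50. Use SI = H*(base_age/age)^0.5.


Formula: SI = H_dom * (base_age / age)^0.5
Age ratio = 50 / 27 = 1.85185
sqrt(age_ratio) = 1.36083
SI = 11.9 * 1.36083 = 16.2 m

16.2


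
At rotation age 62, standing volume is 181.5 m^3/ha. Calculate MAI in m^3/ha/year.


Formula: MAI = Total Volume / Stand Age
MAI = 181.5 m^3/ha / 62 years
MAI = 2.93 m^3/ha/year

2.93


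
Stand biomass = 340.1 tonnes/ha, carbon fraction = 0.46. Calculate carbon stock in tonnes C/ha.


Formula: Carbon Stock = Biomass * Carbon Fraction
C = 340.1 t/ha * 0.46
C = 156.4 t C/ha

156.4


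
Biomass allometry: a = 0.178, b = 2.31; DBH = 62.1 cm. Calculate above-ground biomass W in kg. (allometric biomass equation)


Formula: W = a * DBH^b  (allometric power law)
DBH^b = 62.1^2.31 = 13868.8866
W = 0.178 * 13868.8866 = 2468.7 kg

2468.7


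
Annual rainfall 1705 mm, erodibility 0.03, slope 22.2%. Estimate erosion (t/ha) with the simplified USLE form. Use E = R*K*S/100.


Formula: E = R * K * S / 100  (simplified USLE)
R * K = 1705 * 0.03 = 51.15
E = 51.15 * 22.2 / 100 = 11.36 t/ha

11.36


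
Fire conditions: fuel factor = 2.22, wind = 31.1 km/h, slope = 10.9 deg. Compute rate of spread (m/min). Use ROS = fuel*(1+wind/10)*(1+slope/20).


Formula: ROS = fuel * (1 + wind/10) * (1 + slope/20)
Wind factor = 1 + 31.1/10 = 4.11
Slope factor = 1 + 10.9/20 = 1.545
ROS = 2.22 * 4.11 * 1.545 = 14.1 m/min

14.1


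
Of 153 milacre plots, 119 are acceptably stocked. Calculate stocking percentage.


Formula: Stocking % = stocked plots / total plots * 100
Stocking = 119 / 153 * 100
Stocking = 0.7778 * 100 = 77.8%

77.8


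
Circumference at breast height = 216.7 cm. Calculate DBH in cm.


Formula: DBH = C / pi
DBH = 216.7 / pi
pi = 3.14159...
DBH = 69.0 cm

69.0


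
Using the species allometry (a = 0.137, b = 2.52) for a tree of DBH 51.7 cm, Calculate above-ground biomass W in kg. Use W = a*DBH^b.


Formula: W = a * DBH^b  (allometric power law)
DBH^b = 51.7^2.52 = 20796.7834
W = 0.137 * 20796.7834 = 2849.2 kg

2849.2


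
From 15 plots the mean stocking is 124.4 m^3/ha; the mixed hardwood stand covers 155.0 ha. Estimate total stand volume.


Formula: Total Volume = Mean Volume per ha * Total Area
Total Volume = 124.4 m^3/ha * 155.0 ha
Total Volume = 19282 m^3

19282


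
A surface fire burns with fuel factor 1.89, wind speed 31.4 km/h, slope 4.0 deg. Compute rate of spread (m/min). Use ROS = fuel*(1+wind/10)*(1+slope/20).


Formula: ROS = fuel * (1 + wind/10) * (1 + slope/20)
Wind factor = 1 + 31.4/10 = 4.14
Slope factor = 1 + 4.0/20 = 1.2
ROS = 1.89 * 4.14 * 1.2 = 9.39 m/min

9.39


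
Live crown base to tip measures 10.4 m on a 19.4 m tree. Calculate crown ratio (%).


Formula: Crown Ratio = (Crown Length / Total Height) * 100
CR = (10.4 m / 19.4 m) * 100
CR = 0.5361 * 100 = 53.6%

53.6


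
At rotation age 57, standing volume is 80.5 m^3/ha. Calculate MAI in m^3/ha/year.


Formula: MAI = Total Volume / Stand Age
MAI = 80.5 m^3/ha / 57 years
MAI = 1.41 m^3/ha/year

1.41


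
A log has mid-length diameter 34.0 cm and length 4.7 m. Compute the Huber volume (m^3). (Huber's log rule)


Huber: V = Am * L,  Am = pi*(Dm/200)^2
Am = pi*(34.0/200)^2 = 0.090792 m^2
V = 0.090792*4.7 = 0.4267 m^3

0.4267


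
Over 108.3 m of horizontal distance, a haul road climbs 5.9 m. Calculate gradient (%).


Formula: Gradient = rise / run * 100
Gradient = 5.9 / 108.3 * 100 = 5.4%

5.4


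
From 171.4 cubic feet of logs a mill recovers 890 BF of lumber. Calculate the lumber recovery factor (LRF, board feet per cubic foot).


Formula: LRF = Lumber Output (BF) / Log Input (ft^3)
LRF = 890 BF / 171.4 ft^3
LRF = 5.19 BF/ft^3

5.19


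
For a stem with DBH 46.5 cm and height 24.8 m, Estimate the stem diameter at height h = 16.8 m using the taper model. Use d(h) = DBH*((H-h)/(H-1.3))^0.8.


Taper: d(h) = DBH * ((H - h) / (H - 1.3))^0.8
Numerator = H - h = 24.8 - 16.8 = 8.0 m
Denominator = H - 1.3 = 24.8 - 1.3 = 23.5 m
Ratio = 8.0 / 23.5 = 0.34043
d = 46.5 * 0.34043^0.8 = 19.6 cm

19.6


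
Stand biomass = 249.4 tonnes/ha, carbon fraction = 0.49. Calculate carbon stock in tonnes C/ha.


Formula: Carbon Stock = Biomass * Carbon Fraction
C = 249.4 t/ha * 0.49
C = 122.2 t C/ha

122.2


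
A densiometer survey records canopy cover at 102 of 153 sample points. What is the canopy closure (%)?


Formula: Canopy closure = covered points / total points * 100
Closure = 102 / 153 * 100
Closure = 0.6667 * 100 = 66.7%

66.7


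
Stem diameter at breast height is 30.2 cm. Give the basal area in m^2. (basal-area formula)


Formula: BA = pi * (DBH/2)^2 / 10000  (cm^2 to m^2)
Radius = DBH/2 = 30.2/2 = 15.1 cm
BA = pi * 15.1^2 / 10000
   = 716.3145 cm^2 / 10000
   = 0.0716 m^2

0.0716


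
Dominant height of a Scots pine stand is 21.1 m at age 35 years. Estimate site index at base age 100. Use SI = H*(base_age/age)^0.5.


Formula: SI = H_dom * (base_age / age)^0.5
Age ratio = 100 / 35 = 2.85714
sqrt(age_ratio) = 1.69031
SI = 21.1 * 1.69031 = 35.7 m

35.7


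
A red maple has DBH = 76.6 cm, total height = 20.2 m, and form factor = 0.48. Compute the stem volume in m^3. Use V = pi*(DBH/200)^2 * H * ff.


Formula: V = pi * (DBH/200)^2 * H * ff
Radius = DBH/200 = 76.6/200 = 0.383 m
Radius^2 = 0.383^2 = 0.146689 m^2
V = pi * 0.146689 * 20.2 * 0.48
V = 4.468 m^3

4.468
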